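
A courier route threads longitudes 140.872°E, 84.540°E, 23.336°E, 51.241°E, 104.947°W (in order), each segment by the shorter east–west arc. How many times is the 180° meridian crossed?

0

Leg 1: +140.872° → +84.540°, shortest Δλ = -56.332° (west) — does not cross 180°.
Leg 2: +84.540° → +23.336°, shortest Δλ = -61.204° (west) — does not cross 180°.
Leg 3: +23.336° → +51.241°, shortest Δλ = 27.905° (east) — does not cross 180°.
Leg 4: +51.241° → -104.947°, shortest Δλ = -156.188° (west) — does not cross 180°.
Total crossings: 0.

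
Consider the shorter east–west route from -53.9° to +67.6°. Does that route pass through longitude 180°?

No

Signed shortest Δλ = ((67.6 − -53.9 + 180) mod 360) − 180 = 121.5°.
Going east by 121.5° from -53.9° reaches +67.6° without touching 180°.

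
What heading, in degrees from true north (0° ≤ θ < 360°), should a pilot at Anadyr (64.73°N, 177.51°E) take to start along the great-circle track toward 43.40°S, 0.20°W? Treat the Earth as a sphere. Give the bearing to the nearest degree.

Δλ = -0.20 − 177.51 = -177.71°.
θ = atan2( sin Δλ · cos φ₂ , cos φ₁ · sin φ₂ − sin φ₁ · cos φ₂ · cos Δλ )
  = atan2(-0.02903, 0.36321) = -4.570° → normalised to [0°, 360°): 355.430°.

355°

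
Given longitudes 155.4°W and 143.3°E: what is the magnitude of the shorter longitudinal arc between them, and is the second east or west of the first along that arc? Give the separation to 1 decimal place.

61.3° west

Raw difference: 143.3 − -155.4 = 298.7°.
Normalise into (−180°, 180°]: 298.7° − 360° = -61.3°.
Negative ⇒ the second point lies to the west; separation 61.3°.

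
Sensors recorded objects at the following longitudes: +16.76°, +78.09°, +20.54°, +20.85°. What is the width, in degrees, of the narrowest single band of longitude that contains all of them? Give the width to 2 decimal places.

61.33°

Sort the longitudes: +16.76°, +20.54°, +20.85°, +78.09°.
Eastward gaps between consecutive values (wrapping around): 3.78°, 0.31°, 57.24°, 298.67°.
Largest gap = 298.67° ⇒ minimal covering band is its complement: 360° − 298.67° = 61.33°.
Band runs from +16.76° eastward to +78.09°.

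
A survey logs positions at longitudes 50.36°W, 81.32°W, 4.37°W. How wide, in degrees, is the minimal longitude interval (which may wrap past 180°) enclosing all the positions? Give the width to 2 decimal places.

Sort the longitudes: -81.32°, -50.36°, -4.37°.
Eastward gaps between consecutive values (wrapping around): 30.96°, 45.99°, 283.05°.
Largest gap = 283.05° ⇒ minimal covering band is its complement: 360° − 283.05° = 76.95°.
Band runs from -81.32° eastward to -4.37°.

76.95°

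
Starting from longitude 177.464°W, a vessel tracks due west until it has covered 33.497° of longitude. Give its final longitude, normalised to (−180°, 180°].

149.039°E

Start at -177.464°; shift −33.497° → -210.961°.
-210.961° lies outside (−180°, 180°]; add 360° → +149.039°.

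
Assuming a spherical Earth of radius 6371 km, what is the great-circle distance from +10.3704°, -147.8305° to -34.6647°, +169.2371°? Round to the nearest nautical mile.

Δλ = 169.2371 − -147.8305 = 317.0676°; wrapped into (−180°, 180°]: -42.9324°.
Δφ = -34.6647 − 10.3704 = -45.0351°.
a = sin²(Δφ/2) + cos φ₁ · cos φ₂ · sin²(Δλ/2) = 0.255013.
c = 2·atan2(√a, √(1−a)) = 1.05874 rad → d = 6371·c ≈ 6745.21 km ≈ 3642.12 nmi.

3642 nmi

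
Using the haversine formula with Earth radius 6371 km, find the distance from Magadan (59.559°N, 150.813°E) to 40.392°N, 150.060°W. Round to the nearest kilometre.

Δλ = -150.060 − 150.813 = -300.873°; wrapped into (−180°, 180°]: 59.127°.
Δφ = 40.392 − 59.559 = -19.167°.
a = sin²(Δφ/2) + cos φ₁ · cos φ₂ · sin²(Δλ/2) = 0.121653.
c = 2·atan2(√a, √(1−a)) = 0.71255 rad → d = 6371·c ≈ 4539.68 km.

4540 km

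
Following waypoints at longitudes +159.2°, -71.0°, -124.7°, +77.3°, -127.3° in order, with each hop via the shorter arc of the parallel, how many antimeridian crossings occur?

Leg 1: +159.2° → -71.0°, shortest Δλ = 129.8° (east) — crosses 180°.
Leg 2: -71.0° → -124.7°, shortest Δλ = -53.7° (west) — does not cross 180°.
Leg 3: -124.7° → +77.3°, shortest Δλ = -158.0° (west) — crosses 180°.
Leg 4: +77.3° → -127.3°, shortest Δλ = 155.4° (east) — crosses 180°.
Total crossings: 3.

3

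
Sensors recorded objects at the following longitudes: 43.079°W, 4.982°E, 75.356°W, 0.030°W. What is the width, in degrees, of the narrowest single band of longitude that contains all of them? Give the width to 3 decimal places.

Sort the longitudes: -75.356°, -43.079°, -0.030°, +4.982°.
Eastward gaps between consecutive values (wrapping around): 32.277°, 43.049°, 5.012°, 279.662°.
Largest gap = 279.662° ⇒ minimal covering band is its complement: 360° − 279.662° = 80.338°.
Band runs from -75.356° eastward to +4.982°.

80.338°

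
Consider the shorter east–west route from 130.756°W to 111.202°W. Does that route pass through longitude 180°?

No

Signed shortest Δλ = ((-111.202 − -130.756 + 180) mod 360) − 180 = 19.554°.
Going east by 19.554° from -130.756° reaches -111.202° without touching 180°.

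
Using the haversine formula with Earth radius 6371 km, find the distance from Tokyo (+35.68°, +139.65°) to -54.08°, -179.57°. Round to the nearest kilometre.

10719 km

Δλ = -179.57 − 139.65 = -319.22°; wrapped into (−180°, 180°]: 40.78°.
Δφ = -54.08 − 35.68 = -89.76°.
a = sin²(Δφ/2) + cos φ₁ · cos φ₂ · sin²(Δλ/2) = 0.555751.
c = 2·atan2(√a, √(1−a)) = 1.68253 rad → d = 6371·c ≈ 10719.40 km.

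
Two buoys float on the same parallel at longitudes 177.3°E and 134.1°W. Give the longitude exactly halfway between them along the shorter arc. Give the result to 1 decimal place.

Signed shortest Δλ from +177.3° to -134.1° is +48.6°.
Midpoint longitude = +177.3° + (+48.6°)/2 = +177.3° + 24.3° = +201.6°.
Normalise into (−180°, 180°]: -158.4°.
(The naïve average (+177.3 + -134.1)/2 = 21.6° is on the wrong side of the globe.)

158.4°W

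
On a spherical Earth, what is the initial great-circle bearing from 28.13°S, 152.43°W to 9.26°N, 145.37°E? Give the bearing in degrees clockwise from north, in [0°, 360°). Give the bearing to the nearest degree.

292°

Δλ = 145.37 − -152.43 = 297.80°; wrapped into (−180°, 180°]: -62.20°.
θ = atan2( sin Δλ · cos φ₂ , cos φ₁ · sin φ₂ − sin φ₁ · cos φ₂ · cos Δλ )
  = atan2(-0.87305, 0.35893) = -67.651° → normalised to [0°, 360°): 292.349°.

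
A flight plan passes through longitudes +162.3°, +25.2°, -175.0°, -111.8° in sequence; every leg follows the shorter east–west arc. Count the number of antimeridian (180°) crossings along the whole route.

1

Leg 1: +162.3° → +25.2°, shortest Δλ = -137.1° (west) — does not cross 180°.
Leg 2: +25.2° → -175.0°, shortest Δλ = 159.8° (east) — crosses 180°.
Leg 3: -175.0° → -111.8°, shortest Δλ = 63.2° (east) — does not cross 180°.
Total crossings: 1.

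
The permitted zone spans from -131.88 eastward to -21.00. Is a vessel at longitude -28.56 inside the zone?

Yes

Band width going east from -131.88° to -21.00°: ((-21.00 − -131.88) mod 360) = 110.88°.
Offset of -28.56° east of the west edge: ((-28.56 − -131.88) mod 360) = 103.32°.
103.32° ≤ 110.88° ⇒ inside.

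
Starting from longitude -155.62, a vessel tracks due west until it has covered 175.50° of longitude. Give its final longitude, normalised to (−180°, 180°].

Start at -155.62°; shift −175.50° → -331.12°.
-331.12° lies outside (−180°, 180°]; add 360° → +28.88°.

+28.88°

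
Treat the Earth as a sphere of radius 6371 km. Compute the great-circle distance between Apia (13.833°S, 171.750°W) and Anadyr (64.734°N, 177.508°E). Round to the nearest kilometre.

Δλ = 177.508 − -171.750 = 349.258°; wrapped into (−180°, 180°]: -10.742°.
Δφ = 64.734 − -13.833 = 78.567°.
a = sin²(Δφ/2) + cos φ₁ · cos φ₂ · sin²(Δλ/2) = 0.404520.
c = 2·atan2(√a, √(1−a)) = 1.37866 rad → d = 6371·c ≈ 8783.42 km.

8783 km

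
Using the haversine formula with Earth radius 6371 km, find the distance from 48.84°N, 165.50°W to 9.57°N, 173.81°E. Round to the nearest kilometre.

4772 km

Δλ = 173.81 − -165.50 = 339.31°; wrapped into (−180°, 180°]: -20.69°.
Δφ = 9.57 − 48.84 = -39.27°.
a = sin²(Δφ/2) + cos φ₁ · cos φ₂ · sin²(Δλ/2) = 0.133843.
c = 2·atan2(√a, √(1−a)) = 0.74908 rad → d = 6371·c ≈ 4772.40 km.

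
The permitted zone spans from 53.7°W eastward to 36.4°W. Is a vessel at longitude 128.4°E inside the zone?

Band width going east from -53.7° to -36.4°: ((-36.4 − -53.7) mod 360) = 17.3°.
Offset of +128.4° east of the west edge: ((128.4 − -53.7) mod 360) = 182.1°.
182.1° > 17.3° ⇒ outside.

No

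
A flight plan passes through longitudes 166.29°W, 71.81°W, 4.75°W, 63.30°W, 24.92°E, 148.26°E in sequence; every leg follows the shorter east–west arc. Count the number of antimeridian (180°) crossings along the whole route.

0

Leg 1: -166.29° → -71.81°, shortest Δλ = 94.48° (east) — does not cross 180°.
Leg 2: -71.81° → -4.75°, shortest Δλ = 67.06° (east) — does not cross 180°.
Leg 3: -4.75° → -63.30°, shortest Δλ = -58.55° (west) — does not cross 180°.
Leg 4: -63.30° → +24.92°, shortest Δλ = 88.22° (east) — does not cross 180°.
Leg 5: +24.92° → +148.26°, shortest Δλ = 123.34° (east) — does not cross 180°.
Total crossings: 0.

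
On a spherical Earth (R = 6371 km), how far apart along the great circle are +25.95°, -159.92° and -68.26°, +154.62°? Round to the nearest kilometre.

Δλ = 154.62 − -159.92 = 314.54°; wrapped into (−180°, 180°]: -45.46°.
Δφ = -68.26 − 25.95 = -94.21°.
a = sin²(Δφ/2) + cos φ₁ · cos φ₂ · sin²(Δλ/2) = 0.586429.
c = 2·atan2(√a, √(1−a)) = 1.74453 rad → d = 6371·c ≈ 11114.39 km.

11114 km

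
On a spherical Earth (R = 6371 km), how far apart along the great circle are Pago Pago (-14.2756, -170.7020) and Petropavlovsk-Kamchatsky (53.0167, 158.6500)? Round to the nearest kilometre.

Δλ = 158.6500 − -170.7020 = 329.3520°; wrapped into (−180°, 180°]: -30.6480°.
Δφ = 53.0167 − -14.2756 = 67.2923°.
a = sin²(Δφ/2) + cos φ₁ · cos φ₂ · sin²(Δλ/2) = 0.347703.
c = 2·atan2(√a, √(1−a)) = 1.26129 rad → d = 6371·c ≈ 8035.65 km.

8036 km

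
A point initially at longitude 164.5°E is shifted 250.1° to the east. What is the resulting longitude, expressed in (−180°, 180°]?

54.6°E

Start at +164.5°; shift +250.1° → +414.6°.
+414.6° lies outside (−180°, 180°]; subtract 360° → +54.6°.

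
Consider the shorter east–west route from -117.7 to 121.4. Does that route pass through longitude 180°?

Naïve |121.4 − -117.7| = 239.1° > 180°, so the shorter arc goes the other way round — across 180°.
Signed shortest Δλ = ((121.4 − -117.7 + 180) mod 360) − 180 = -120.9°.
Going west by 120.9° from -117.7° passes through 180° before reaching +121.4°.

Yes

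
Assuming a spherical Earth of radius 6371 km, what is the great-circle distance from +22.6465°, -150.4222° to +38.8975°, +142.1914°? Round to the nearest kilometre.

6539 km

Δλ = 142.1914 − -150.4222 = 292.6136°; wrapped into (−180°, 180°]: -67.3864°.
Δφ = 38.8975 − 22.6465 = 16.2510°.
a = sin²(Δφ/2) + cos φ₁ · cos φ₂ · sin²(Δλ/2) = 0.241018.
c = 2·atan2(√a, √(1−a)) = 1.02633 rad → d = 6371·c ≈ 6538.73 km.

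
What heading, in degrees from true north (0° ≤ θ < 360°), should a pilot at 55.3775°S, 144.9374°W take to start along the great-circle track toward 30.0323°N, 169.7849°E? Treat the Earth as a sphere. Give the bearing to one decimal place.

Δλ = 169.7849 − -144.9374 = 314.7223°; wrapped into (−180°, 180°]: -45.2777°.
θ = atan2( sin Δλ · cos φ₂ , cos φ₁ · sin φ₂ − sin φ₁ · cos φ₂ · cos Δλ )
  = atan2(-0.61513, 0.78568) = -38.059° → normalised to [0°, 360°): 321.941°.

321.9°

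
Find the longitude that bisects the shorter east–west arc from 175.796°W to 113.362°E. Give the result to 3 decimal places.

Signed shortest Δλ from -175.796° to +113.362° is -70.842°.
Midpoint longitude = -175.796° + (-70.842°)/2 = -175.796° − 35.421° = -211.217°.
Normalise into (−180°, 180°]: +148.783°.
(The naïve average (-175.796 + +113.362)/2 = -31.217° is on the wrong side of the globe.)

148.783°E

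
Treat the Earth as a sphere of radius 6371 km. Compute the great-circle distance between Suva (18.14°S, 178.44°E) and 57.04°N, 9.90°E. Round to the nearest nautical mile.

8416 nmi

Δλ = 9.90 − 178.44 = -168.54°.
Δφ = 57.04 − -18.14 = 75.18°.
a = sin²(Δφ/2) + cos φ₁ · cos φ₂ · sin²(Δλ/2) = 0.883968.
c = 2·atan2(√a, √(1−a)) = 2.44641 rad → d = 6371·c ≈ 15586.07 km ≈ 8415.80 nmi.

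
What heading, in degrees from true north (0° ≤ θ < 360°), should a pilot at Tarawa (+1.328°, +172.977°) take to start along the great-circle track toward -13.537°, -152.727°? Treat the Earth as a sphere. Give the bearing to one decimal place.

Δλ = -152.727 − 172.977 = -325.704°; wrapped into (−180°, 180°]: 34.296°.
θ = atan2( sin Δλ · cos φ₂ , cos φ₁ · sin φ₂ − sin φ₁ · cos φ₂ · cos Δλ )
  = atan2(0.54781, -0.25262) = 114.757° → normalised to [0°, 360°): 114.757°.

114.8°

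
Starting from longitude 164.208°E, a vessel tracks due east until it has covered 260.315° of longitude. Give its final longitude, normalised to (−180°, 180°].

Start at +164.208°; shift +260.315° → +424.523°.
+424.523° lies outside (−180°, 180°]; subtract 360° → +64.523°.

64.523°E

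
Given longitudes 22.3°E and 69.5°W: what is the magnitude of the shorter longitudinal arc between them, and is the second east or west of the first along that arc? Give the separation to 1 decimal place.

91.8° west

Raw difference: -69.5 − 22.3 = -91.8°.
Normalise into (−180°, 180°]: -91.8° stays -91.8°.
Negative ⇒ the second point lies to the west; separation 91.8°.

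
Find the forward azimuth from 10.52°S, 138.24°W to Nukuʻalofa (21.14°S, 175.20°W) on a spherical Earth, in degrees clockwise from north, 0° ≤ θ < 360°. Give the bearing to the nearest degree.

249°

Δλ = -175.20 − -138.24 = -36.96°.
θ = atan2( sin Δλ · cos φ₂ , cos φ₁ · sin φ₂ − sin φ₁ · cos φ₂ · cos Δλ )
  = atan2(-0.56079, -0.21851) = -111.288° → normalised to [0°, 360°): 248.712°.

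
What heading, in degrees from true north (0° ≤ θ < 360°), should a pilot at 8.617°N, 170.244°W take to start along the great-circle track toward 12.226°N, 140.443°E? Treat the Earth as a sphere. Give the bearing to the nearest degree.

Δλ = 140.443 − -170.244 = 310.687°; wrapped into (−180°, 180°]: -49.313°.
θ = atan2( sin Δλ · cos φ₂ , cos φ₁ · sin φ₂ − sin φ₁ · cos φ₂ · cos Δλ )
  = atan2(-0.74108, 0.11392) = -81.261° → normalised to [0°, 360°): 278.739°.

279°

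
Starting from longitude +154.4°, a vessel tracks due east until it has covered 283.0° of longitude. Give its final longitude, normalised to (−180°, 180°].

Start at +154.4°; shift +283.0° → +437.4°.
+437.4° lies outside (−180°, 180°]; subtract 360° → +77.4°.

+77.4°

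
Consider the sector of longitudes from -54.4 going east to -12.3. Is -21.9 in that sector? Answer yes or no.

Yes

Band width going east from -54.4° to -12.3°: ((-12.3 − -54.4) mod 360) = 42.1°.
Offset of -21.9° east of the west edge: ((-21.9 − -54.4) mod 360) = 32.5°.
32.5° ≤ 42.1° ⇒ inside.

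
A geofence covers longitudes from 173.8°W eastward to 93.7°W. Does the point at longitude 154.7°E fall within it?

Band width going east from -173.8° to -93.7°: ((-93.7 − -173.8) mod 360) = 80.1°.
Offset of +154.7° east of the west edge: ((154.7 − -173.8) mod 360) = 328.5°.
328.5° > 80.1° ⇒ outside.

No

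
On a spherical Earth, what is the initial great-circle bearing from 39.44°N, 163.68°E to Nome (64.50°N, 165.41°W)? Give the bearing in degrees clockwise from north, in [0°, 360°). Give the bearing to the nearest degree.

26°

Δλ = -165.41 − 163.68 = -329.09°; wrapped into (−180°, 180°]: 30.91°.
θ = atan2( sin Δλ · cos φ₂ , cos φ₁ · sin φ₂ − sin φ₁ · cos φ₂ · cos Δλ )
  = atan2(0.22115, 0.46241) = 25.560° → normalised to [0°, 360°): 25.560°.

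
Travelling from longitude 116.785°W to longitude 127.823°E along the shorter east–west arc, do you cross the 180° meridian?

Yes

Naïve |127.823 − -116.785| = 244.608° > 180°, so the shorter arc goes the other way round — across 180°.
Signed shortest Δλ = ((127.823 − -116.785 + 180) mod 360) − 180 = -115.392°.
Going west by 115.392° from -116.785° passes through 180° before reaching +127.823°.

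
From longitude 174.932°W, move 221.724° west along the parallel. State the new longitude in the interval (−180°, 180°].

Start at -174.932°; shift −221.724° → -396.656°.
-396.656° lies outside (−180°, 180°]; add 360° → -36.656°.

36.656°W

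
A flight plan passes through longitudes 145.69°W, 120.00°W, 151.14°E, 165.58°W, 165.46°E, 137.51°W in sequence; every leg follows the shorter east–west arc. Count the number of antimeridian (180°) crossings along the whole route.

Leg 1: -145.69° → -120.00°, shortest Δλ = 25.69° (east) — does not cross 180°.
Leg 2: -120.00° → +151.14°, shortest Δλ = -88.86° (west) — crosses 180°.
Leg 3: +151.14° → -165.58°, shortest Δλ = 43.28° (east) — crosses 180°.
Leg 4: -165.58° → +165.46°, shortest Δλ = -28.96° (west) — crosses 180°.
Leg 5: +165.46° → -137.51°, shortest Δλ = 57.03° (east) — crosses 180°.
Total crossings: 4.

4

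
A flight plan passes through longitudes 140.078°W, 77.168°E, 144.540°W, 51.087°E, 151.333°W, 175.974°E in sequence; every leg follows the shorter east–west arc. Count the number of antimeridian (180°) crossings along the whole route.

5

Leg 1: -140.078° → +77.168°, shortest Δλ = -142.754° (west) — crosses 180°.
Leg 2: +77.168° → -144.540°, shortest Δλ = 138.292° (east) — crosses 180°.
Leg 3: -144.540° → +51.087°, shortest Δλ = -164.373° (west) — crosses 180°.
Leg 4: +51.087° → -151.333°, shortest Δλ = 157.58° (east) — crosses 180°.
Leg 5: -151.333° → +175.974°, shortest Δλ = -32.693° (west) — crosses 180°.
Total crossings: 5.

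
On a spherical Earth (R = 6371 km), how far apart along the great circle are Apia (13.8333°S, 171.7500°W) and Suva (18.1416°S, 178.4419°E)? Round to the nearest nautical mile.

Δλ = 178.4419 − -171.7500 = 350.1919°; wrapped into (−180°, 180°]: -9.8081°.
Δφ = -18.1416 − -13.8333 = -4.3083°.
a = sin²(Δφ/2) + cos φ₁ · cos φ₂ · sin²(Δλ/2) = 0.008156.
c = 2·atan2(√a, √(1−a)) = 0.18087 rad → d = 6371·c ≈ 1152.32 km ≈ 622.21 nmi.

622 nmi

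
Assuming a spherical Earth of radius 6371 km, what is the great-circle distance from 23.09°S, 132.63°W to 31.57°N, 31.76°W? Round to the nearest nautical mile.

Δλ = -31.76 − -132.63 = 100.87°.
Δφ = 31.57 − -23.09 = 54.66°.
a = sin²(Δφ/2) + cos φ₁ · cos φ₂ · sin²(Δλ/2) = 0.676560.
c = 2·atan2(√a, √(1−a)) = 1.93170 rad → d = 6371·c ≈ 12306.86 km ≈ 6645.17 nmi.

6645 nmi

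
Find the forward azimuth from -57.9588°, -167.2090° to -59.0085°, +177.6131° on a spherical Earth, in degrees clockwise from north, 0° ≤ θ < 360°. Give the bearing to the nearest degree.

Δλ = 177.6131 − -167.2090 = 344.8221°; wrapped into (−180°, 180°]: -15.1779°.
θ = atan2( sin Δλ · cos φ₂ , cos φ₁ · sin φ₂ − sin φ₁ · cos φ₂ · cos Δλ )
  = atan2(-0.13481, -0.03354) = -103.973° → normalised to [0°, 360°): 256.027°.

256°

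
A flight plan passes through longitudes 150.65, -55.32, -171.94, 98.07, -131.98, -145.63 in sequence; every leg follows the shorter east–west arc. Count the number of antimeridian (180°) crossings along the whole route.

3

Leg 1: +150.65° → -55.32°, shortest Δλ = 154.03° (east) — crosses 180°.
Leg 2: -55.32° → -171.94°, shortest Δλ = -116.62° (west) — does not cross 180°.
Leg 3: -171.94° → +98.07°, shortest Δλ = -89.99° (west) — crosses 180°.
Leg 4: +98.07° → -131.98°, shortest Δλ = 129.95° (east) — crosses 180°.
Leg 5: -131.98° → -145.63°, shortest Δλ = -13.65° (west) — does not cross 180°.
Total crossings: 3.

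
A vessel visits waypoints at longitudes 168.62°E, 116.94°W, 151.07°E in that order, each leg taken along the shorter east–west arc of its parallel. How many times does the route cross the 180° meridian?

Leg 1: +168.62° → -116.94°, shortest Δλ = 74.44° (east) — crosses 180°.
Leg 2: -116.94° → +151.07°, shortest Δλ = -91.99° (west) — crosses 180°.
Total crossings: 2.

2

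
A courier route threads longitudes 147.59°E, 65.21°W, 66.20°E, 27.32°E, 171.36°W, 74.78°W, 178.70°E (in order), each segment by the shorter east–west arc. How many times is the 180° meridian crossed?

Leg 1: +147.59° → -65.21°, shortest Δλ = 147.2° (east) — crosses 180°.
Leg 2: -65.21° → +66.20°, shortest Δλ = 131.41° (east) — does not cross 180°.
Leg 3: +66.20° → +27.32°, shortest Δλ = -38.88° (west) — does not cross 180°.
Leg 4: +27.32° → -171.36°, shortest Δλ = 161.32° (east) — crosses 180°.
Leg 5: -171.36° → -74.78°, shortest Δλ = 96.58° (east) — does not cross 180°.
Leg 6: -74.78° → +178.70°, shortest Δλ = -106.52° (west) — crosses 180°.
Total crossings: 3.

3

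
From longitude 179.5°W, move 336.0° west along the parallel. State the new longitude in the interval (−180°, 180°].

Start at -179.5°; shift −336.0° → -515.5°.
-515.5° lies outside (−180°, 180°]; add 360° → -155.5°.

155.5°W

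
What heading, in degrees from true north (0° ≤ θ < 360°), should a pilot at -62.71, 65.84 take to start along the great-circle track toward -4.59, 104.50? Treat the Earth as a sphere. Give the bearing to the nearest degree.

Δλ = 104.50 − 65.84 = 38.66°.
θ = atan2( sin Δλ · cos φ₂ , cos φ₁ · sin φ₂ − sin φ₁ · cos φ₂ · cos Δλ )
  = atan2(0.62269, 0.65504) = 43.550° → normalised to [0°, 360°): 43.550°.

44°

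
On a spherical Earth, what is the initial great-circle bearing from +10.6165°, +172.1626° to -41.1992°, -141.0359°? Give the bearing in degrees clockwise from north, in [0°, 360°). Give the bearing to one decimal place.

143.5°

Δλ = -141.0359 − 172.1626 = -313.1985°; wrapped into (−180°, 180°]: 46.8015°.
θ = atan2( sin Δλ · cos φ₂ , cos φ₁ · sin φ₂ − sin φ₁ · cos φ₂ · cos Δλ )
  = atan2(0.54851, -0.74229) = 143.538° → normalised to [0°, 360°): 143.538°.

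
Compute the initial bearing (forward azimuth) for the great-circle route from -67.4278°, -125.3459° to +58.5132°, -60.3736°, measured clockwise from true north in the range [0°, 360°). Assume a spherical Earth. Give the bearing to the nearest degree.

42°

Δλ = -60.3736 − -125.3459 = 64.9723°.
θ = atan2( sin Δλ · cos φ₂ , cos φ₁ · sin φ₂ − sin φ₁ · cos φ₂ · cos Δλ )
  = atan2(0.47326, 0.53137) = 41.690° → normalised to [0°, 360°): 41.690°.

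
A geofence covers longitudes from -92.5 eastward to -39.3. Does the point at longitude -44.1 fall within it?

Yes

Band width going east from -92.5° to -39.3°: ((-39.3 − -92.5) mod 360) = 53.2°.
Offset of -44.1° east of the west edge: ((-44.1 − -92.5) mod 360) = 48.4°.
48.4° ≤ 53.2° ⇒ inside.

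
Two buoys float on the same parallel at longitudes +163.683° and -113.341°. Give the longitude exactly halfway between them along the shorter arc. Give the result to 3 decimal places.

-154.829°

Signed shortest Δλ from +163.683° to -113.341° is +82.976°.
Midpoint longitude = +163.683° + (+82.976°)/2 = +163.683° + 41.488° = +205.171°.
Normalise into (−180°, 180°]: -154.829°.
(The naïve average (+163.683 + -113.341)/2 = 25.171° is on the wrong side of the globe.)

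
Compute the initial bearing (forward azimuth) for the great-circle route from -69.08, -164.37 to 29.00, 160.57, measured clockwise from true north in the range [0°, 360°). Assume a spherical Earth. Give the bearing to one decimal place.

Δλ = 160.57 − -164.37 = 324.94°; wrapped into (−180°, 180°]: -35.06°.
θ = atan2( sin Δλ · cos φ₂ , cos φ₁ · sin φ₂ − sin φ₁ · cos φ₂ · cos Δλ )
  = atan2(-0.50241, 0.84184) = -30.829° → normalised to [0°, 360°): 329.171°.

329.2°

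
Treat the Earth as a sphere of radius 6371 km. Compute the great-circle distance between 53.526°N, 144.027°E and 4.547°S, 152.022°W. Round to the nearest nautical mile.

Δλ = -152.022 − 144.027 = -296.049°; wrapped into (−180°, 180°]: 63.951°.
Δφ = -4.547 − 53.526 = -58.073°.
a = sin²(Δφ/2) + cos φ₁ · cos φ₂ · sin²(Δλ/2) = 0.401760.
c = 2·atan2(√a, √(1−a)) = 1.37303 rad → d = 6371·c ≈ 8747.57 km ≈ 4723.31 nmi.

4723 nmi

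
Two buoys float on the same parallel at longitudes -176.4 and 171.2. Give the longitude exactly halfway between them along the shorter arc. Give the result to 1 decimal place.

+177.4°

Signed shortest Δλ from -176.4° to +171.2° is -12.4°.
Midpoint longitude = -176.4° + (-12.4°)/2 = -176.4° − 6.2° = -182.6°.
Normalise into (−180°, 180°]: +177.4°.
(The naïve average (-176.4 + +171.2)/2 = -2.6° is on the wrong side of the globe.)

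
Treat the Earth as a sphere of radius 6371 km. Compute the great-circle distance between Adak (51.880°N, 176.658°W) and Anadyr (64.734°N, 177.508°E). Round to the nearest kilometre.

Δλ = 177.508 − -176.658 = 354.166°; wrapped into (−180°, 180°]: -5.834°.
Δφ = 64.734 − 51.880 = 12.854°.
a = sin²(Δφ/2) + cos φ₁ · cos φ₂ · sin²(Δλ/2) = 0.013212.
c = 2·atan2(√a, √(1−a)) = 0.23040 rad → d = 6371·c ≈ 1467.87 km.

1468 km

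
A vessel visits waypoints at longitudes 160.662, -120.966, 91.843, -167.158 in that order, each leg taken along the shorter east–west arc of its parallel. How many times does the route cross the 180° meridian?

Leg 1: +160.662° → -120.966°, shortest Δλ = 78.372° (east) — crosses 180°.
Leg 2: -120.966° → +91.843°, shortest Δλ = -147.191° (west) — crosses 180°.
Leg 3: +91.843° → -167.158°, shortest Δλ = 100.999° (east) — crosses 180°.
Total crossings: 3.

3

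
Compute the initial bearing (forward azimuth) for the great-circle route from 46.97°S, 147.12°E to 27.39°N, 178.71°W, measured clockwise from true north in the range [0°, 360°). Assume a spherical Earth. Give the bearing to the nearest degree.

Δλ = -178.71 − 147.12 = -325.83°; wrapped into (−180°, 180°]: 34.17°.
θ = atan2( sin Δλ · cos φ₂ , cos φ₁ · sin φ₂ − sin φ₁ · cos φ₂ · cos Δλ )
  = atan2(0.49869, 0.85093) = 30.372° → normalised to [0°, 360°): 30.372°.

30°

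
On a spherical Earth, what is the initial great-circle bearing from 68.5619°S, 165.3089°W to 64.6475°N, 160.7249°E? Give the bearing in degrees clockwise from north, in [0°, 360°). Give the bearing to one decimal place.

340.1°

Δλ = 160.7249 − -165.3089 = 326.0338°; wrapped into (−180°, 180°]: -33.9662°.
θ = atan2( sin Δλ · cos φ₂ , cos φ₁ · sin φ₂ − sin φ₁ · cos φ₂ · cos Δλ )
  = atan2(-0.23923, 0.66085) = -19.900° → normalised to [0°, 360°): 340.100°.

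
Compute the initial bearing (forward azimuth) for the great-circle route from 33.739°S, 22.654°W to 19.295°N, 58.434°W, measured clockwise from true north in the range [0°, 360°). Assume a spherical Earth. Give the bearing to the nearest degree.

Δλ = -58.434 − -22.654 = -35.780°.
θ = atan2( sin Δλ · cos φ₂ , cos φ₁ · sin φ₂ − sin φ₁ · cos φ₂ · cos Δλ )
  = atan2(-0.55183, 0.70006) = -38.248° → normalised to [0°, 360°): 321.752°.

322°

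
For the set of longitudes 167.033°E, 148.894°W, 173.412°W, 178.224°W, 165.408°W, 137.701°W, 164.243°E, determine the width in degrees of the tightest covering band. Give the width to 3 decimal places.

Sort the longitudes: -178.224°, -173.412°, -165.408°, -148.894°, -137.701°, +164.243°, +167.033°.
Eastward gaps between consecutive values (wrapping around): 4.812°, 8.004°, 16.514°, 11.193°, 301.944°, 2.790°, 14.743°.
Largest gap = 301.944° ⇒ minimal covering band is its complement: 360° − 301.944° = 58.056°.
Band runs from +164.243° eastward to -137.701°, crossing the antimeridian.

58.056°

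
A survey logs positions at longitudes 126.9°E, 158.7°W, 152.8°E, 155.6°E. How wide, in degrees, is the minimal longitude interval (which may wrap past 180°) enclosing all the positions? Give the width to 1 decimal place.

74.4°

Sort the longitudes: -158.7°, +126.9°, +152.8°, +155.6°.
Eastward gaps between consecutive values (wrapping around): 285.6°, 25.9°, 2.8°, 45.7°.
Largest gap = 285.6° ⇒ minimal covering band is its complement: 360° − 285.6° = 74.4°.
Band runs from +126.9° eastward to -158.7°, crossing the antimeridian.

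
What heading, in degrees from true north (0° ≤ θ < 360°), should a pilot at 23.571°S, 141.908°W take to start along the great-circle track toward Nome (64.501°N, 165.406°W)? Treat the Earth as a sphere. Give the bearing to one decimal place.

350.1°

Δλ = -165.406 − -141.908 = -23.498°.
θ = atan2( sin Δλ · cos φ₂ , cos φ₁ · sin φ₂ − sin φ₁ · cos φ₂ · cos Δλ )
  = atan2(-0.17165, 0.98516) = -9.884° → normalised to [0°, 360°): 350.116°.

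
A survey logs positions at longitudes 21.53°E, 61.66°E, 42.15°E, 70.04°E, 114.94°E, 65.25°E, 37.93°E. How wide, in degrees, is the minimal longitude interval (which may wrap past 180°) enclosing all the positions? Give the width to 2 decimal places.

93.41°

Sort the longitudes: +21.53°, +37.93°, +42.15°, +61.66°, +65.25°, +70.04°, +114.94°.
Eastward gaps between consecutive values (wrapping around): 16.40°, 4.22°, 19.51°, 3.59°, 4.79°, 44.90°, 266.59°.
Largest gap = 266.59° ⇒ minimal covering band is its complement: 360° − 266.59° = 93.41°.
Band runs from +21.53° eastward to +114.94°.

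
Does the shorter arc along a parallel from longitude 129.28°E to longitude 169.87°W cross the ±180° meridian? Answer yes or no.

Naïve |-169.87 − 129.28| = 299.15° > 180°, so the shorter arc goes the other way round — across 180°.
Signed shortest Δλ = ((-169.87 − 129.28 + 180) mod 360) − 180 = 60.85°.
Going east by 60.85° from +129.28° passes through 180° before reaching -169.87°.

Yes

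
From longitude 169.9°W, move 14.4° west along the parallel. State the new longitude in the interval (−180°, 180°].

175.7°E

Start at -169.9°; shift −14.4° → -184.3°.
-184.3° lies outside (−180°, 180°]; add 360° → +175.7°.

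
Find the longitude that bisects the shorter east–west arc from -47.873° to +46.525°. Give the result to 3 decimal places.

-0.674°

Signed shortest Δλ from -47.873° to +46.525° is +94.398°.
Midpoint longitude = -47.873° + (+94.398°)/2 = -47.873° + 47.199° = -0.674°.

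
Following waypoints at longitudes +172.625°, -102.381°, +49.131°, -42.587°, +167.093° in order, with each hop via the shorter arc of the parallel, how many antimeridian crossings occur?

Leg 1: +172.625° → -102.381°, shortest Δλ = 84.994° (east) — crosses 180°.
Leg 2: -102.381° → +49.131°, shortest Δλ = 151.512° (east) — does not cross 180°.
Leg 3: +49.131° → -42.587°, shortest Δλ = -91.718° (west) — does not cross 180°.
Leg 4: -42.587° → +167.093°, shortest Δλ = -150.32° (west) — crosses 180°.
Total crossings: 2.

2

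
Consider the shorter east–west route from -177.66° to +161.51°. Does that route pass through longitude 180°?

Naïve |161.51 − -177.66| = 339.17° > 180°, so the shorter arc goes the other way round — across 180°.
Signed shortest Δλ = ((161.51 − -177.66 + 180) mod 360) − 180 = -20.83°.
Going west by 20.83° from -177.66° passes through 180° before reaching +161.51°.

Yes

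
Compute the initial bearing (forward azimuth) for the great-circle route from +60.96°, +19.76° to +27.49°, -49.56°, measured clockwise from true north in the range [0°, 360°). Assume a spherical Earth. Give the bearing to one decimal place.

Δλ = -49.56 − 19.76 = -69.32°.
θ = atan2( sin Δλ · cos φ₂ , cos φ₁ · sin φ₂ − sin φ₁ · cos φ₂ · cos Δλ )
  = atan2(-0.82993, -0.04982) = -93.436° → normalised to [0°, 360°): 266.564°.

266.6°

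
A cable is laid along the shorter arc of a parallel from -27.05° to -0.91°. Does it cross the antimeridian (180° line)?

No

Signed shortest Δλ = ((-0.91 − -27.05 + 180) mod 360) − 180 = 26.14°.
Going east by 26.14° from -27.05° reaches -0.91° without touching 180°.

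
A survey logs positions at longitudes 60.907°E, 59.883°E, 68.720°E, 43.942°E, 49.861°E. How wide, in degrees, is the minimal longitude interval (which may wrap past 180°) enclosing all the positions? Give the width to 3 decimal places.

24.778°

Sort the longitudes: +43.942°, +49.861°, +59.883°, +60.907°, +68.720°.
Eastward gaps between consecutive values (wrapping around): 5.919°, 10.022°, 1.024°, 7.813°, 335.222°.
Largest gap = 335.222° ⇒ minimal covering band is its complement: 360° − 335.222° = 24.778°.
Band runs from +43.942° eastward to +68.720°.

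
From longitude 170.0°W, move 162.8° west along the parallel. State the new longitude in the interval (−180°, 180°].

Start at -170.0°; shift −162.8° → -332.8°.
-332.8° lies outside (−180°, 180°]; add 360° → +27.2°.

27.2°E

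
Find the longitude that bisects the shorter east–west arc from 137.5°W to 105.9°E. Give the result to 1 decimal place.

164.2°E

Signed shortest Δλ from -137.5° to +105.9° is -116.6°.
Midpoint longitude = -137.5° + (-116.6°)/2 = -137.5° − 58.3° = -195.8°.
Normalise into (−180°, 180°]: +164.2°.
(The naïve average (-137.5 + +105.9)/2 = -15.8° is on the wrong side of the globe.)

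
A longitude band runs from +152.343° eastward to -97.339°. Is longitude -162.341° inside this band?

Band width going east from +152.343° to -97.339°: ((-97.339 − 152.343) mod 360) = 110.318°.
Offset of -162.341° east of the west edge: ((-162.341 − 152.343) mod 360) = 45.316°.
45.316° ≤ 110.318° ⇒ inside.

Yes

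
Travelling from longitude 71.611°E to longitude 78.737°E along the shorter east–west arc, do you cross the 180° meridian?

Signed shortest Δλ = ((78.737 − 71.611 + 180) mod 360) − 180 = 7.126°.
Going east by 7.126° from +71.611° reaches +78.737° without touching 180°.

No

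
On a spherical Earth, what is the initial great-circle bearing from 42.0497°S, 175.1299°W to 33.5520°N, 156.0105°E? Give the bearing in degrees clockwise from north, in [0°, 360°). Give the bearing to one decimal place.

Δλ = 156.0105 − -175.1299 = 331.1404°; wrapped into (−180°, 180°]: -28.8596°.
θ = atan2( sin Δλ · cos φ₂ , cos φ₁ · sin φ₂ − sin φ₁ · cos φ₂ · cos Δλ )
  = atan2(-0.40225, 0.89927) = -24.099° → normalised to [0°, 360°): 335.901°.

335.9°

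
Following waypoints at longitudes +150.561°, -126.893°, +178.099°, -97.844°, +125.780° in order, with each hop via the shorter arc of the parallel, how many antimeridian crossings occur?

4

Leg 1: +150.561° → -126.893°, shortest Δλ = 82.546° (east) — crosses 180°.
Leg 2: -126.893° → +178.099°, shortest Δλ = -55.008° (west) — crosses 180°.
Leg 3: +178.099° → -97.844°, shortest Δλ = 84.057° (east) — crosses 180°.
Leg 4: -97.844° → +125.780°, shortest Δλ = -136.376° (west) — crosses 180°.
Total crossings: 4.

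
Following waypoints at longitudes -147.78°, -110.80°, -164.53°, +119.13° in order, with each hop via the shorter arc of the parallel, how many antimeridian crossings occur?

1

Leg 1: -147.78° → -110.80°, shortest Δλ = 36.98° (east) — does not cross 180°.
Leg 2: -110.80° → -164.53°, shortest Δλ = -53.73° (west) — does not cross 180°.
Leg 3: -164.53° → +119.13°, shortest Δλ = -76.34° (west) — crosses 180°.
Total crossings: 1.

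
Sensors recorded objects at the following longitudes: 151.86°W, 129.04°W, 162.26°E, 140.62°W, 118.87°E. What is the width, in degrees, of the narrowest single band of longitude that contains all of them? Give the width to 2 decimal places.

112.09°

Sort the longitudes: -151.86°, -140.62°, -129.04°, +118.87°, +162.26°.
Eastward gaps between consecutive values (wrapping around): 11.24°, 11.58°, 247.91°, 43.39°, 45.88°.
Largest gap = 247.91° ⇒ minimal covering band is its complement: 360° − 247.91° = 112.09°.
Band runs from +118.87° eastward to -129.04°, crossing the antimeridian.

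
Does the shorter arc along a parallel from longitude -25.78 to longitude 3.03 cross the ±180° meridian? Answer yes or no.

Signed shortest Δλ = ((3.03 − -25.78 + 180) mod 360) − 180 = 28.81°.
Going east by 28.81° from -25.78° reaches +3.03° without touching 180°.

No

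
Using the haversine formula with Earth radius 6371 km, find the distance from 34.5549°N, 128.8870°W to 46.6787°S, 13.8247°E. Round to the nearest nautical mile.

8980 nmi

Δλ = 13.8247 − -128.8870 = 142.7117°.
Δφ = -46.6787 − 34.5549 = -81.2336°.
a = sin²(Δφ/2) + cos φ₁ · cos φ₂ · sin²(Δλ/2) = 0.931099.
c = 2·atan2(√a, √(1−a)) = 2.61039 rad → d = 6371·c ≈ 16630.79 km ≈ 8979.91 nmi.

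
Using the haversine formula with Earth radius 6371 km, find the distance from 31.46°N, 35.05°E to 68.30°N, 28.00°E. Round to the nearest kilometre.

4122 km

Δλ = 28.00 − 35.05 = -7.05°.
Δφ = 68.30 − 31.46 = 36.84°.
a = sin²(Δφ/2) + cos φ₁ · cos φ₂ · sin²(Δλ/2) = 0.101036.
c = 2·atan2(√a, √(1−a)) = 0.64695 rad → d = 6371·c ≈ 4121.69 km.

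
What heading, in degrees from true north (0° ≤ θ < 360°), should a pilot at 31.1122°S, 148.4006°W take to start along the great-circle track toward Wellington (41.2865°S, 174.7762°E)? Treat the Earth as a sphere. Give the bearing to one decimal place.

240.6°

Δλ = 174.7762 − -148.4006 = 323.1768°; wrapped into (−180°, 180°]: -36.8232°.
θ = atan2( sin Δλ · cos φ₂ , cos φ₁ · sin φ₂ − sin φ₁ · cos φ₂ · cos Δλ )
  = atan2(-0.45036, -0.25411) = -119.433° → normalised to [0°, 360°): 240.567°.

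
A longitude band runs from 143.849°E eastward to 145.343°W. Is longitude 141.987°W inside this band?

Band width going east from +143.849° to -145.343°: ((-145.343 − 143.849) mod 360) = 70.808°.
Offset of -141.987° east of the west edge: ((-141.987 − 143.849) mod 360) = 74.164°.
74.164° > 70.808° ⇒ outside.

No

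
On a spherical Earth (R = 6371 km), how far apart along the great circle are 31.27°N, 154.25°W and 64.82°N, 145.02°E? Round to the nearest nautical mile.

2981 nmi

Δλ = 145.02 − -154.25 = 299.27°; wrapped into (−180°, 180°]: -60.73°.
Δφ = 64.82 − 31.27 = 33.55°.
a = sin²(Δφ/2) + cos φ₁ · cos φ₂ · sin²(Δλ/2) = 0.176226.
c = 2·atan2(√a, √(1−a)) = 0.86643 rad → d = 6371·c ≈ 5520.05 km ≈ 2980.59 nmi.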